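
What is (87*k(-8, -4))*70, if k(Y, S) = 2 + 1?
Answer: 18270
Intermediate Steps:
k(Y, S) = 3
(87*k(-8, -4))*70 = (87*3)*70 = 261*70 = 18270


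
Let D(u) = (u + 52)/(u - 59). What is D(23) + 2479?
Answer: 29723/12 ≈ 2476.9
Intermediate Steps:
D(u) = (52 + u)/(-59 + u)
D(23) + 2479 = (52 + 23)/(-59 + 23) + 2479 = 75/(-36) + 2479 = -1/36*75 + 2479 = -25/12 + 2479 = 29723/12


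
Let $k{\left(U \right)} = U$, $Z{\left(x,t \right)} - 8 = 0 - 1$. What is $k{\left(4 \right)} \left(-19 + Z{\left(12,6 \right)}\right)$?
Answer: $-48$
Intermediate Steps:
$Z{\left(x,t \right)} = 7$ ($Z{\left(x,t \right)} = 8 + \left(0 - 1\right) = 8 - 1 = 7$)
$k{\left(4 \right)} \left(-19 + Z{\left(12,6 \right)}\right) = 4 \left(-19 + 7\right) = 4 \left(-12\right) = -48$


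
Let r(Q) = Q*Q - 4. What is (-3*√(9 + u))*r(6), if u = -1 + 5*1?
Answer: -96*√13 ≈ -346.13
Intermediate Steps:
r(Q) = -4 + Q² (r(Q) = Q² - 4 = -4 + Q²)
u = 4 (u = -1 + 5 = 4)
(-3*√(9 + u))*r(6) = (-3*√(9 + 4))*(-4 + 6²) = (-3*√13)*(-4 + 36) = -3*√13*32 = -96*√13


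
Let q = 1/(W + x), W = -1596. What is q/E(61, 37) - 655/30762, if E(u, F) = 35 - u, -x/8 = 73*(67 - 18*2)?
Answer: -167730119/7878148200 ≈ -0.021291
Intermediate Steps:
x = -18104 (x = -584*(67 - 18*2) = -584*(67 - 36) = -584*31 = -8*2263 = -18104)
q = -1/19700 (q = 1/(-1596 - 18104) = 1/(-19700) = -1/19700 ≈ -5.0761e-5)
q/E(61, 37) - 655/30762 = -1/(19700*(35 - 1*61)) - 655/30762 = -1/(19700*(35 - 61)) - 655*1/30762 = -1/19700/(-26) - 655/30762 = -1/19700*(-1/26) - 655/30762 = 1/512200 - 655/30762 = -167730119/7878148200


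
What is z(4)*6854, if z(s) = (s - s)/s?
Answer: 0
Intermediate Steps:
z(s) = 0 (z(s) = 0/s = 0)
z(4)*6854 = 0*6854 = 0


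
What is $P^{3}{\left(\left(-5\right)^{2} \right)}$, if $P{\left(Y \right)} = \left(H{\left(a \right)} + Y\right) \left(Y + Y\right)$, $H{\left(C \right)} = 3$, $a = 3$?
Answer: $2744000000$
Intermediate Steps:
$P{\left(Y \right)} = 2 Y \left(3 + Y\right)$ ($P{\left(Y \right)} = \left(3 + Y\right) \left(Y + Y\right) = \left(3 + Y\right) 2 Y = 2 Y \left(3 + Y\right)$)
$P^{3}{\left(\left(-5\right)^{2} \right)} = \left(2 \left(-5\right)^{2} \left(3 + \left(-5\right)^{2}\right)\right)^{3} = \left(2 \cdot 25 \left(3 + 25\right)\right)^{3} = \left(2 \cdot 25 \cdot 28\right)^{3} = 1400^{3} = 2744000000$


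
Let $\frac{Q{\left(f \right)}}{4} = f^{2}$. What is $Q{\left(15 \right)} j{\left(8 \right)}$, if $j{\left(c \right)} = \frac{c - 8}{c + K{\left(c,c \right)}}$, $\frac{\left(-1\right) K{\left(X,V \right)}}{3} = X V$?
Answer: $0$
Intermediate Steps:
$Q{\left(f \right)} = 4 f^{2}$
$K{\left(X,V \right)} = - 3 V X$ ($K{\left(X,V \right)} = - 3 X V = - 3 V X$)
$j{\left(c \right)} = \frac{-8 + c}{c - 3 c^{2}}$ ($j{\left(c \right)} = \frac{c - 8}{c - 3 c c} = \frac{-8 + c}{c - 3 c^{2}}$)
$Q{\left(15 \right)} j{\left(8 \right)} = 4 \cdot 15^{2} \frac{-8 + 8}{8 \left(1 - 24\right)} = 4 \cdot 225 \cdot \frac{1}{8} \frac{1}{1 - 24} \cdot 0 = 900 \cdot \frac{1}{8} \frac{1}{-23} \cdot 0 = 900 \cdot \frac{1}{8} \left(- \frac{1}{23}\right) 0 = 900 \cdot 0 = 0$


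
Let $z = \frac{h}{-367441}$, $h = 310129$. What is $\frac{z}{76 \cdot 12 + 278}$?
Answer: $- \frac{310129}{437254790} \approx -0.00070926$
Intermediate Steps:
$z = - \frac{310129}{367441}$ ($z = \frac{310129}{-367441} = 310129 \left(- \frac{1}{367441}\right) = - \frac{310129}{367441} \approx -0.84402$)
$\frac{z}{76 \cdot 12 + 278} = - \frac{310129}{367441 \left(76 \cdot 12 + 278\right)} = - \frac{310129}{367441 \left(912 + 278\right)} = - \frac{310129}{367441 \cdot 1190} = \left(- \frac{310129}{367441}\right) \frac{1}{1190} = - \frac{310129}{437254790}$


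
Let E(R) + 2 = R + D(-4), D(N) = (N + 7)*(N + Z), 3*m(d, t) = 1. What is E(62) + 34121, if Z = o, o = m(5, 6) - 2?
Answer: 34164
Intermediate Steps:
m(d, t) = ⅓ (m(d, t) = (⅓)*1 = ⅓)
o = -5/3 (o = ⅓ - 2 = -5/3 ≈ -1.6667)
Z = -5/3 ≈ -1.6667
D(N) = (7 + N)*(-5/3 + N) (D(N) = (N + 7)*(N - 5/3) = (7 + N)*(-5/3 + N))
E(R) = -19 + R (E(R) = -2 + (R + (-35/3 + (-4)² + (16/3)*(-4))) = -2 + (R + (-35/3 + 16 - 64/3)) = -2 + (R - 17) = -2 + (-17 + R) = -19 + R)
E(62) + 34121 = (-19 + 62) + 34121 = 43 + 34121 = 34164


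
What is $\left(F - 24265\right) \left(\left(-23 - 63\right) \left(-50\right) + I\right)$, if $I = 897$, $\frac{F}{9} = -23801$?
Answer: $-1239349378$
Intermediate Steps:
$F = -214209$ ($F = 9 \left(-23801\right) = -214209$)
$\left(F - 24265\right) \left(\left(-23 - 63\right) \left(-50\right) + I\right) = \left(-214209 - 24265\right) \left(\left(-23 - 63\right) \left(-50\right) + 897\right) = - 238474 \left(\left(-86\right) \left(-50\right) + 897\right) = - 238474 \left(4300 + 897\right) = \left(-238474\right) 5197 = -1239349378$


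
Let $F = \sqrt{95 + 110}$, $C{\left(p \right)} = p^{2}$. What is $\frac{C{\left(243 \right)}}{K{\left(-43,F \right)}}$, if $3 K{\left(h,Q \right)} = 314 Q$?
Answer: $\frac{177147 \sqrt{205}}{64370} \approx 39.403$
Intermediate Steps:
$F = \sqrt{205} \approx 14.318$
$K{\left(h,Q \right)} = \frac{314 Q}{3}$
$\frac{C{\left(243 \right)}}{K{\left(-43,F \right)}} = \frac{243^{2}}{\frac{314}{3} \sqrt{205}} = 59049 \frac{3 \sqrt{205}}{64370} = \frac{177147 \sqrt{205}}{64370}$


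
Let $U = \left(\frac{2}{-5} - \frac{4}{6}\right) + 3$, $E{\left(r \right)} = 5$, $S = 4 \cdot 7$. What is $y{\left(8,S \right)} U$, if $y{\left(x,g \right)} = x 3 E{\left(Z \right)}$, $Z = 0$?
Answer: $232$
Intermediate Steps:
$S = 28$
$y{\left(x,g \right)} = 15 x$ ($y{\left(x,g \right)} = x 3 \cdot 5 = 3 x 5 = 15 x$)
$U = \frac{29}{15}$ ($U = \left(2 \left(- \frac{1}{5}\right) - \frac{2}{3}\right) + 3 = \left(- \frac{2}{5} - \frac{2}{3}\right) + 3 = - \frac{16}{15} + 3 = \frac{29}{15} \approx 1.9333$)
$y{\left(8,S \right)} U = 15 \cdot 8 \cdot \frac{29}{15} = 120 \cdot \frac{29}{15} = 232$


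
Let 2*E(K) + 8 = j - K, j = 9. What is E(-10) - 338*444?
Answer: -300133/2 ≈ -1.5007e+5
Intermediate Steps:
E(K) = ½ - K/2 (E(K) = -4 + (9 - K)/2 = -4 + (9/2 - K/2) = ½ - K/2)
E(-10) - 338*444 = (½ - ½*(-10)) - 338*444 = (½ + 5) - 150072 = 11/2 - 150072 = -300133/2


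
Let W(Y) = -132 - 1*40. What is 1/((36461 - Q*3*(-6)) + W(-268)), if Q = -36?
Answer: 1/35641 ≈ 2.8058e-5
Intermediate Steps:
W(Y) = -172 (W(Y) = -132 - 40 = -172)
1/((36461 - Q*3*(-6)) + W(-268)) = 1/((36461 - (-36*3)*(-6)) - 172) = 1/((36461 - (-108)*(-6)) - 172) = 1/((36461 - 1*648) - 172) = 1/((36461 - 648) - 172) = 1/(35813 - 172) = 1/35641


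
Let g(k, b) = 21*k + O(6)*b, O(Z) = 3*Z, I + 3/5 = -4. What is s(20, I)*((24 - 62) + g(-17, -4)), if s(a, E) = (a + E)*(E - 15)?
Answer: 3523982/25 ≈ 1.4096e+5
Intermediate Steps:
I = -23/5 (I = -3/5 - 4 = -23/5 ≈ -4.6000)
s(a, E) = (-15 + E)*(E + a) (s(a, E) = (E + a)*(-15 + E) = (-15 + E)*(E + a))
g(k, b) = 18*b + 21*k (g(k, b) = 21*k + (3*6)*b = 21*k + 18*b = 18*b + 21*k)
s(20, I)*((24 - 62) + g(-17, -4)) = ((-23/5)**2 - 15*(-23/5) - 15*20 - 23/5*20)*((24 - 62) + (18*(-4) + 21*(-17))) = (529/25 + 69 - 300 - 92)*(-38 + (-72 - 357)) = -7546*(-38 - 429)/25 = -7546/25*(-467) = 3523982/25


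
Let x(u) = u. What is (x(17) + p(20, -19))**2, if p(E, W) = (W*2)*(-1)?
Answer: 3025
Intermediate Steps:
p(E, W) = -2*W (p(E, W) = (2*W)*(-1) = -2*W)
(x(17) + p(20, -19))**2 = (17 - 2*(-19))**2 = (17 + 38)**2 = 55**2 = 3025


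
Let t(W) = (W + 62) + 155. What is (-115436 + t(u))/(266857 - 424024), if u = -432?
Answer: 115651/157167 ≈ 0.73585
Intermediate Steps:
t(W) = 217 + W (t(W) = (62 + W) + 155 = 217 + W)
(-115436 + t(u))/(266857 - 424024) = (-115436 + (217 - 432))/(266857 - 424024) = (-115436 - 215)/(-157167) = -115651*(-1/157167) = 115651/157167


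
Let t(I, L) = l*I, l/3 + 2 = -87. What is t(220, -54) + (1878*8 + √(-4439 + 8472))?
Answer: -43716 + √4033 ≈ -43653.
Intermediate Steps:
l = -267 (l = -6 + 3*(-87) = -6 - 261 = -267)
t(I, L) = -267*I
t(220, -54) + (1878*8 + √(-4439 + 8472)) = -267*220 + (1878*8 + √(-4439 + 8472)) = -58740 + (15024 + √4033) = -43716 + √4033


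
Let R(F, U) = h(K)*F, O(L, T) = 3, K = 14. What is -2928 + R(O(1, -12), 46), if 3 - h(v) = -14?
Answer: -2877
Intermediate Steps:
h(v) = 17 (h(v) = 3 - 1*(-14) = 3 + 14 = 17)
R(F, U) = 17*F
-2928 + R(O(1, -12), 46) = -2928 + 17*3 = -2928 + 51 = -2877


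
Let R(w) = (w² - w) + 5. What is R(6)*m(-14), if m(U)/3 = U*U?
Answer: 20580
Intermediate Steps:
m(U) = 3*U² (m(U) = 3*(U*U) = 3*U²)
R(w) = 5 + w² - w
R(6)*m(-14) = (5 + 6² - 1*6)*(3*(-14)²) = (5 + 36 - 6)*(3*196) = 35*588 = 20580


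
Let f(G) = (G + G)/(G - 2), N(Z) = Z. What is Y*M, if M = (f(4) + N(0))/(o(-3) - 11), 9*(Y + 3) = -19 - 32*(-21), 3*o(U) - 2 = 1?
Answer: -1252/45 ≈ -27.822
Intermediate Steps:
f(G) = 2*G/(-2 + G) (f(G) = (2*G)/(-2 + G) = 2*G/(-2 + G))
o(U) = 1 (o(U) = ⅔ + (⅓)*1 = ⅔ + ⅓ = 1)
Y = 626/9 (Y = -3 + (-19 - 32*(-21))/9 = -3 + (-19 + 672)/9 = -3 + (⅑)*653 = -3 + 653/9 = 626/9 ≈ 69.556)
M = -⅖ (M = (2*4/(-2 + 4) + 0)/(1 - 11) = (2*4/2 + 0)/(-10) = (2*4*(½) + 0)*(-⅒) = (4 + 0)*(-⅒) = 4*(-⅒) = -⅖ ≈ -0.40000)
Y*M = (626/9)*(-⅖) = -1252/45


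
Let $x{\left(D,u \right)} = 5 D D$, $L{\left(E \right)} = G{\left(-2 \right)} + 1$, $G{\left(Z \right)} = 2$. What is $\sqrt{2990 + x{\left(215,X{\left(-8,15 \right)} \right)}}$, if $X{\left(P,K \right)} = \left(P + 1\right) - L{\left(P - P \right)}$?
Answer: $\sqrt{234115} \approx 483.85$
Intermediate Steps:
$L{\left(E \right)} = 3$ ($L{\left(E \right)} = 2 + 1 = 3$)
$X{\left(P,K \right)} = -2 + P$ ($X{\left(P,K \right)} = \left(P + 1\right) - 3 = \left(1 + P\right) - 3 = -2 + P$)
$x{\left(D,u \right)} = 5 D^{2}$
$\sqrt{2990 + x{\left(215,X{\left(-8,15 \right)} \right)}} = \sqrt{2990 + 5 \cdot 215^{2}} = \sqrt{2990 + 5 \cdot 46225} = \sqrt{2990 + 231125} = \sqrt{234115}$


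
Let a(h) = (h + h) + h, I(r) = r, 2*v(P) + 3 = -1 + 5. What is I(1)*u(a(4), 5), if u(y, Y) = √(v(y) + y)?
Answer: 5*√2/2 ≈ 3.5355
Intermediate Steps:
v(P) = ½ (v(P) = -3/2 + (-1 + 5)/2 = -3/2 + (½)*4 = -3/2 + 2 = ½)
a(h) = 3*h (a(h) = 2*h + h = 3*h)
u(y, Y) = √(½ + y)
I(1)*u(a(4), 5) = 1*(√(2 + 4*(3*4))/2) = 1*(√(2 + 4*12)/2) = 1*(√(2 + 48)/2) = 1*(√50/2) = 1*((5*√2)/2) = 1*(5*√2/2) = 5*√2/2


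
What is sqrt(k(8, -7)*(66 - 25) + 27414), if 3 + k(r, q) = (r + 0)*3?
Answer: 5*sqrt(1131) ≈ 168.15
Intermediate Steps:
k(r, q) = -3 + 3*r (k(r, q) = -3 + (r + 0)*3 = -3 + r*3 = -3 + 3*r)
sqrt(k(8, -7)*(66 - 25) + 27414) = sqrt((-3 + 3*8)*(66 - 25) + 27414) = sqrt((-3 + 24)*41 + 27414) = sqrt(21*41 + 27414) = sqrt(861 + 27414) = sqrt(28275) = 5*sqrt(1131)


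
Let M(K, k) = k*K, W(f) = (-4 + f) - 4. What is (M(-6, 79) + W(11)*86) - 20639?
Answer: -20855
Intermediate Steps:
W(f) = -8 + f
M(K, k) = K*k
(M(-6, 79) + W(11)*86) - 20639 = (-6*79 + (-8 + 11)*86) - 20639 = (-474 + 3*86) - 20639 = (-474 + 258) - 20639 = -216 - 20639 = -20855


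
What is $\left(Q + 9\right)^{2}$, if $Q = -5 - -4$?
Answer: $64$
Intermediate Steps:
$Q = -1$ ($Q = -5 + 4 = -1$)
$\left(Q + 9\right)^{2} = \left(-1 + 9\right)^{2} = 8^{2} = 64$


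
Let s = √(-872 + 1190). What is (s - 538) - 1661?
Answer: -2199 + √318 ≈ -2181.2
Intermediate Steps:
s = √318 ≈ 17.833
(s - 538) - 1661 = (√318 - 538) - 1661 = (-538 + √318) - 1661 = -2199 + √318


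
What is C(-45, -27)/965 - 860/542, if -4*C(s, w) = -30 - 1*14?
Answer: -411969/261515 ≈ -1.5753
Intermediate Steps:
C(s, w) = 11 (C(s, w) = -(-30 - 1*14)/4 = -(-30 - 14)/4 = -¼*(-44) = 11)
C(-45, -27)/965 - 860/542 = 11/965 - 860/542 = 11*(1/965) - 860*1/542 = 11/965 - 430/271 = -411969/261515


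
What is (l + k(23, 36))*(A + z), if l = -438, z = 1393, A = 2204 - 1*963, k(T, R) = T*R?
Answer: 1027260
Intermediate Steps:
k(T, R) = R*T
A = 1241 (A = 2204 - 963 = 1241)
(l + k(23, 36))*(A + z) = (-438 + 36*23)*(1241 + 1393) = (-438 + 828)*2634 = 390*2634 = 1027260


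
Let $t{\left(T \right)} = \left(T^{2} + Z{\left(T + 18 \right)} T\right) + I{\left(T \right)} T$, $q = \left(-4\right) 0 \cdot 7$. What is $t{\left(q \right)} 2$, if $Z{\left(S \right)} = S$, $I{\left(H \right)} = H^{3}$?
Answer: $0$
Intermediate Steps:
$q = 0$ ($q = 0 \cdot 7 = 0$)
$t{\left(T \right)} = T^{2} + T^{4} + T \left(18 + T\right)$ ($t{\left(T \right)} = \left(T^{2} + \left(T + 18\right) T\right) + T^{3} T = \left(T^{2} + \left(18 + T\right) T\right) + T^{4} = \left(T^{2} + T \left(18 + T\right)\right) + T^{4} = T^{2} + T^{4} + T \left(18 + T\right)$)
$t{\left(q \right)} 2 = 0 \left(18 + 0^{3} + 2 \cdot 0\right) 2 = 0 \left(18 + 0 + 0\right) 2 = 0 \cdot 18 \cdot 2 = 0 \cdot 2 = 0$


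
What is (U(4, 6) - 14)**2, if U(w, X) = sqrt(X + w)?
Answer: (14 - sqrt(10))**2 ≈ 117.46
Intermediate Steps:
(U(4, 6) - 14)**2 = (sqrt(6 + 4) - 14)**2 = (sqrt(10) - 14)**2 = (-14 + sqrt(10))**2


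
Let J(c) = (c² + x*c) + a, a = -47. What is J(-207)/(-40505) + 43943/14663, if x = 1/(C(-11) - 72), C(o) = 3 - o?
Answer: 66830683121/34447639270 ≈ 1.9401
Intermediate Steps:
x = -1/58 (x = 1/((3 - 1*(-11)) - 72) = 1/((3 + 11) - 72) = 1/(14 - 72) = 1/(-58) = -1/58 ≈ -0.017241)
J(c) = -47 + c² - c/58 (J(c) = (c² - c/58) - 47 = -47 + c² - c/58)
J(-207)/(-40505) + 43943/14663 = (-47 + (-207)² - 1/58*(-207))/(-40505) + 43943/14663 = (-47 + 42849 + 207/58)*(-1/40505) + 43943*(1/14663) = (2482723/58)*(-1/40505) + 43943/14663 = -2482723/2349290 + 43943/14663 = 66830683121/34447639270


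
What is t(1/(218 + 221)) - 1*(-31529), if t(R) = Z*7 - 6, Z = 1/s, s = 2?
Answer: 63053/2 ≈ 31527.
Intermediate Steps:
Z = ½ (Z = 1/2 = ½ ≈ 0.50000)
t(R) = -5/2 (t(R) = (½)*7 - 6 = 7/2 - 6 = -5/2)
t(1/(218 + 221)) - 1*(-31529) = -5/2 - 1*(-31529) = -5/2 + 31529 = 63053/2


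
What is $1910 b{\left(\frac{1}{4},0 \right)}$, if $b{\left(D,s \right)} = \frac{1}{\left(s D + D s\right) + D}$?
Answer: $7640$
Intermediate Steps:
$b{\left(D,s \right)} = \frac{1}{D + 2 D s}$ ($b{\left(D,s \right)} = \frac{1}{\left(D s + D s\right) + D} = \frac{1}{2 D s + D} = \frac{1}{D + 2 D s}$)
$1910 b{\left(\frac{1}{4},0 \right)} = 1910 \frac{1}{\frac{1}{4} \left(1 + 2 \cdot 0\right)} = 1910 \frac{\frac{1}{\frac{1}{4}}}{1 + 0} = 1910 \cdot \frac{4}{1} = 1910 \cdot 4 \cdot 1 = 1910 \cdot 4 = 7640$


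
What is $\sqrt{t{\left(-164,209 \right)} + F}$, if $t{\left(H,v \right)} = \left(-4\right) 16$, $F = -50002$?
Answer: $i \sqrt{50066} \approx 223.75 i$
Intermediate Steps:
$t{\left(H,v \right)} = -64$
$\sqrt{t{\left(-164,209 \right)} + F} = \sqrt{-64 - 50002} = \sqrt{-50066} = i \sqrt{50066}$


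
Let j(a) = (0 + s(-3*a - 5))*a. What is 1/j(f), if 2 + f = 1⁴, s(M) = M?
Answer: ½ ≈ 0.50000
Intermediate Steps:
f = -1 (f = -2 + 1⁴ = -2 + 1 = -1)
j(a) = a*(-5 - 3*a) (j(a) = (0 + (-3*a - 5))*a = (0 + (-5 - 3*a))*a = (-5 - 3*a)*a = a*(-5 - 3*a))
1/j(f) = 1/(-1*(-1)*(5 + 3*(-1))) = 1/(-1*(-1)*(5 - 3)) = 1/(-1*(-1)*2) = 1/2 = ½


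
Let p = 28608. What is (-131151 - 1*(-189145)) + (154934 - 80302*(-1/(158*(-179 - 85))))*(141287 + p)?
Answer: 49906972443709/1896 ≈ 2.6322e+10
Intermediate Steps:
(-131151 - 1*(-189145)) + (154934 - 80302*(-1/(158*(-179 - 85))))*(141287 + p) = (-131151 - 1*(-189145)) + (154934 - 80302*(-1/(158*(-179 - 85))))*(141287 + 28608) = (-131151 + 189145) + (154934 - 80302/((-264*(-158))))*169895 = 57994 + (154934 - 80302/41712)*169895 = 57994 + (154934 - 80302*1/41712)*169895 = 57994 + (154934 - 40151/20856)*169895 = 57994 + (3231263353/20856)*169895 = 57994 + 49906862487085/1896 = 49906972443709/1896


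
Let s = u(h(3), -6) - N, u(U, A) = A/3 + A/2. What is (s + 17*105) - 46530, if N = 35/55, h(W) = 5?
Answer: -492257/11 ≈ -44751.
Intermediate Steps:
N = 7/11 (N = 35*(1/55) = 7/11 ≈ 0.63636)
u(U, A) = 5*A/6 (u(U, A) = A*(⅓) + A*(½) = A/3 + A/2 = 5*A/6)
s = -62/11 (s = (⅚)*(-6) - 1*7/11 = -5 - 7/11 = -62/11 ≈ -5.6364)
(s + 17*105) - 46530 = (-62/11 + 17*105) - 46530 = (-62/11 + 1785) - 46530 = 19573/11 - 46530 = -492257/11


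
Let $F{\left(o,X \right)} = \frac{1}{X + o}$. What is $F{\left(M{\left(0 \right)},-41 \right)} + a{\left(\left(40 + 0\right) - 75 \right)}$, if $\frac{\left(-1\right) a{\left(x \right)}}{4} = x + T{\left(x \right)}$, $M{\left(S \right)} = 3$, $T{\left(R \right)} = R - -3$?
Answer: $\frac{10183}{38} \approx 267.97$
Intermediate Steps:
$T{\left(R \right)} = 3 + R$ ($T{\left(R \right)} = R + 3 = 3 + R$)
$a{\left(x \right)} = -12 - 8 x$ ($a{\left(x \right)} = - 4 \left(x + \left(3 + x\right)\right) = - 4 \left(3 + 2 x\right) = -12 - 8 x$)
$F{\left(M{\left(0 \right)},-41 \right)} + a{\left(\left(40 + 0\right) - 75 \right)} = \frac{1}{-41 + 3} - \left(12 + 8 \left(\left(40 + 0\right) - 75\right)\right) = \frac{1}{-38} - \left(12 + 8 \left(40 - 75\right)\right) = - \frac{1}{38} - -268 = - \frac{1}{38} + \left(-12 + 280\right) = - \frac{1}{38} + 268 = \frac{10183}{38}$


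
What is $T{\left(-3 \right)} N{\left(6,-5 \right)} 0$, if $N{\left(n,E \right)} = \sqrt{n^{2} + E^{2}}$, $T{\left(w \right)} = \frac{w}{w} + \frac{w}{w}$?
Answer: $0$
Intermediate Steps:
$T{\left(w \right)} = 2$ ($T{\left(w \right)} = 1 + 1 = 2$)
$N{\left(n,E \right)} = \sqrt{E^{2} + n^{2}}$
$T{\left(-3 \right)} N{\left(6,-5 \right)} 0 = 2 \sqrt{\left(-5\right)^{2} + 6^{2}} \cdot 0 = 2 \sqrt{25 + 36} \cdot 0 = 2 \sqrt{61} \cdot 0 = 0$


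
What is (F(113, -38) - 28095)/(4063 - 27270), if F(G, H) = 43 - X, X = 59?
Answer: 28111/23207 ≈ 1.2113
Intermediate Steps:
F(G, H) = -16 (F(G, H) = 43 - 1*59 = 43 - 59 = -16)
(F(113, -38) - 28095)/(4063 - 27270) = (-16 - 28095)/(4063 - 27270) = -28111/(-23207) = -28111*(-1/23207) = 28111/23207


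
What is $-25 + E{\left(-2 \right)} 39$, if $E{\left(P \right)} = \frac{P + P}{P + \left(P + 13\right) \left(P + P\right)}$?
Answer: $- \frac{497}{23} \approx -21.609$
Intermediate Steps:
$E{\left(P \right)} = \frac{2 P}{P + 2 P \left(13 + P\right)}$ ($E{\left(P \right)} = \frac{2 P}{P + \left(13 + P\right) 2 P} = \frac{2 P}{P + 2 P \left(13 + P\right)}$)
$-25 + E{\left(-2 \right)} 39 = -25 + \frac{2}{27 + 2 \left(-2\right)} 39 = -25 + \frac{2}{27 - 4} \cdot 39 = -25 + \frac{2}{23} \cdot 39 = -25 + \frac{78}{23} = - \frac{497}{23}$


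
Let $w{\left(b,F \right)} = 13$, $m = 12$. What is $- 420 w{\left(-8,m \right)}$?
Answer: $-5460$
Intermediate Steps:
$- 420 w{\left(-8,m \right)} = \left(-420\right) 13 = -5460$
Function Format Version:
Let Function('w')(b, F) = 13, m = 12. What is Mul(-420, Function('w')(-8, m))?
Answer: -5460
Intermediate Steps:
Mul(-420, Function('w')(-8, m)) = Mul(-420, 13) = -5460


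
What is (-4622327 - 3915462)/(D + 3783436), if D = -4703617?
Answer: 8537789/920181 ≈ 9.2784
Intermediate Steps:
(-4622327 - 3915462)/(D + 3783436) = (-4622327 - 3915462)/(-4703617 + 3783436) = -8537789/(-920181) = -8537789*(-1/920181) = 8537789/920181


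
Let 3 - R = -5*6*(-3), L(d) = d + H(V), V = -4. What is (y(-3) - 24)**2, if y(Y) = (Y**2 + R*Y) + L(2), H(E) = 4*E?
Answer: 53824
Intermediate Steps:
L(d) = -16 + d (L(d) = d + 4*(-4) = d - 16 = -16 + d)
R = -87 (R = 3 - (-5*6)*(-3) = 3 - (-30)*(-3) = 3 - 1*90 = 3 - 90 = -87)
y(Y) = -14 + Y**2 - 87*Y (y(Y) = (Y**2 - 87*Y) + (-16 + 2) = (Y**2 - 87*Y) - 14 = -14 + Y**2 - 87*Y)
(y(-3) - 24)**2 = ((-14 + (-3)**2 - 87*(-3)) - 24)**2 = ((-14 + 9 + 261) - 24)**2 = (256 - 24)**2 = 232**2 = 53824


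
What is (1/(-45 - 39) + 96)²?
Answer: 65011969/7056 ≈ 9213.7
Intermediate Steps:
(1/(-45 - 39) + 96)² = (1/(-84) + 96)² = (-1/84 + 96)² = (8063/84)² = 65011969/7056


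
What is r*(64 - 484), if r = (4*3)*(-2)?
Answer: 10080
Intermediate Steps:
r = -24 (r = 12*(-2) = -24)
r*(64 - 484) = -24*(64 - 484) = -24*(-420) = 10080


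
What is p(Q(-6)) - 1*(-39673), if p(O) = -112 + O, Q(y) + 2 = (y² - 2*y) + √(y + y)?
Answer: 39607 + 2*I*√3 ≈ 39607.0 + 3.4641*I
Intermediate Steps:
Q(y) = -2 + y² - 2*y + √2*√y (Q(y) = -2 + ((y² - 2*y) + √(y + y)) = -2 + ((y² - 2*y) + √(2*y)) = -2 + ((y² - 2*y) + √2*√y) = -2 + (y² - 2*y + √2*√y) = -2 + y² - 2*y + √2*√y)
p(Q(-6)) - 1*(-39673) = (-112 + (-2 + (-6)² - 2*(-6) + √2*√(-6))) - 1*(-39673) = (-112 + (-2 + 36 + 12 + √2*(I*√6))) + 39673 = (-112 + (-2 + 36 + 12 + 2*I*√3)) + 39673 = (-112 + (46 + 2*I*√3)) + 39673 = (-66 + 2*I*√3) + 39673 = 39607 + 2*I*√3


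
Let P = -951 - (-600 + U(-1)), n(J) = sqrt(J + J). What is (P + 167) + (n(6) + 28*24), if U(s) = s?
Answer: 489 + 2*sqrt(3) ≈ 492.46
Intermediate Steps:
n(J) = sqrt(2)*sqrt(J) (n(J) = sqrt(2*J) = sqrt(2)*sqrt(J))
P = -350 (P = -951 - (-600 - 1) = -951 - 1*(-601) = -951 + 601 = -350)
(P + 167) + (n(6) + 28*24) = (-350 + 167) + (sqrt(2)*sqrt(6) + 28*24) = -183 + (2*sqrt(3) + 672) = -183 + (672 + 2*sqrt(3)) = 489 + 2*sqrt(3)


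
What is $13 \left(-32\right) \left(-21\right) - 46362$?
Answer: $-37626$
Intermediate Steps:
$13 \left(-32\right) \left(-21\right) - 46362 = \left(-416\right) \left(-21\right) - 46362 = 8736 - 46362 = -37626$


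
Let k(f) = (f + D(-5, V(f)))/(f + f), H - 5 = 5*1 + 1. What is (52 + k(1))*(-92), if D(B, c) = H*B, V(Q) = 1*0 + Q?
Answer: -2300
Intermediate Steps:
V(Q) = Q (V(Q) = 0 + Q = Q)
H = 11 (H = 5 + (5*1 + 1) = 5 + (5 + 1) = 5 + 6 = 11)
D(B, c) = 11*B
k(f) = (-55 + f)/(2*f) (k(f) = (f + 11*(-5))/(f + f) = (f - 55)/((2*f)) = (-55 + f)*(1/(2*f)) = (-55 + f)/(2*f))
(52 + k(1))*(-92) = (52 + (½)*(-55 + 1)/1)*(-92) = (52 + (½)*1*(-54))*(-92) = (52 - 27)*(-92) = 25*(-92) = -2300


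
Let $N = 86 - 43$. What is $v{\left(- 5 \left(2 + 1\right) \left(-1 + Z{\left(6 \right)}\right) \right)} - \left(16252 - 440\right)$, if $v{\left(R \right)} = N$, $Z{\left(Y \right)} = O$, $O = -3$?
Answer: $-15769$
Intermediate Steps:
$Z{\left(Y \right)} = -3$
$N = 43$ ($N = 86 - 43 = 43$)
$v{\left(R \right)} = 43$
$v{\left(- 5 \left(2 + 1\right) \left(-1 + Z{\left(6 \right)}\right) \right)} - \left(16252 - 440\right) = 43 - \left(16252 - 440\right) = 43 - 15812 = -15769$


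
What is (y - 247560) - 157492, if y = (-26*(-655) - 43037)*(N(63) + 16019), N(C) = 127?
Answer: -420314074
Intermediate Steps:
y = -419909022 (y = (-26*(-655) - 43037)*(127 + 16019) = (17030 - 43037)*16146 = -26007*16146 = -419909022)
(y - 247560) - 157492 = (-419909022 - 247560) - 157492 = -420156582 - 157492 = -420314074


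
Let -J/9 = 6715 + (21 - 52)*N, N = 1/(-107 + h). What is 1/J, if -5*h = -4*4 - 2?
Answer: -517/31246290 ≈ -1.6546e-5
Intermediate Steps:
h = 18/5 (h = -(-4*4 - 2)/5 = -(-16 - 2)/5 = -1/5*(-18) = 18/5 ≈ 3.6000)
N = -5/517 (N = 1/(-107 + 18/5) = 1/(-517/5) = -5/517 ≈ -0.0096712)
J = -31246290/517 (J = -9*(6715 + (21 - 52)*(-5/517)) = -9*(6715 - 31*(-5/517)) = -9*(6715 + 155/517) = -9*3471810/517 = -31246290/517 ≈ -60438.)
1/J = 1/(-31246290/517) = -517/31246290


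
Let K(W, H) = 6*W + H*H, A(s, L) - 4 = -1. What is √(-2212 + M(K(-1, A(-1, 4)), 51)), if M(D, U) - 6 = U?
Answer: I*√2155 ≈ 46.422*I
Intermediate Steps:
A(s, L) = 3 (A(s, L) = 4 - 1 = 3)
K(W, H) = H² + 6*W (K(W, H) = 6*W + H² = H² + 6*W)
M(D, U) = 6 + U
√(-2212 + M(K(-1, A(-1, 4)), 51)) = √(-2212 + (6 + 51)) = √(-2212 + 57) = √(-2155) = I*√2155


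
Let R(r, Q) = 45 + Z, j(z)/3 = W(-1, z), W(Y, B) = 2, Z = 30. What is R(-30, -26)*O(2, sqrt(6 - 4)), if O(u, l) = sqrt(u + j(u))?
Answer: 150*sqrt(2) ≈ 212.13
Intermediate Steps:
j(z) = 6 (j(z) = 3*2 = 6)
R(r, Q) = 75 (R(r, Q) = 45 + 30 = 75)
O(u, l) = sqrt(6 + u) (O(u, l) = sqrt(u + 6) = sqrt(6 + u))
R(-30, -26)*O(2, sqrt(6 - 4)) = 75*sqrt(6 + 2) = 75*sqrt(8) = 75*(2*sqrt(2)) = 150*sqrt(2)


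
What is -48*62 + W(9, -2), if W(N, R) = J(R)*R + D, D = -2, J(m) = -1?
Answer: -2976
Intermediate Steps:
W(N, R) = -2 - R (W(N, R) = -R - 2 = -2 - R)
-48*62 + W(9, -2) = -48*62 + (-2 - 1*(-2)) = -2976 + (-2 + 2) = -2976 + 0 = -2976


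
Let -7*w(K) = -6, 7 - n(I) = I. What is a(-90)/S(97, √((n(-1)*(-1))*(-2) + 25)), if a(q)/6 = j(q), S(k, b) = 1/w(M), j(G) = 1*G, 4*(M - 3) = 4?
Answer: -3240/7 ≈ -462.86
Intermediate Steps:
M = 4 (M = 3 + (¼)*4 = 3 + 1 = 4)
n(I) = 7 - I
w(K) = 6/7 (w(K) = -⅐*(-6) = 6/7)
j(G) = G
S(k, b) = 7/6 (S(k, b) = 1/(6/7) = 7/6)
a(q) = 6*q
a(-90)/S(97, √((n(-1)*(-1))*(-2) + 25)) = (6*(-90))/(7/6) = -540*6/7 = -3240/7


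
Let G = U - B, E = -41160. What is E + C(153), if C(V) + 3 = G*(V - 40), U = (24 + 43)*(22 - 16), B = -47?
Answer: 9574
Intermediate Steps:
U = 402 (U = 67*6 = 402)
G = 449 (G = 402 - 1*(-47) = 402 + 47 = 449)
C(V) = -17963 + 449*V (C(V) = -3 + 449*(V - 40) = -3 + 449*(-40 + V) = -3 + (-17960 + 449*V) = -17963 + 449*V)
E + C(153) = -41160 + (-17963 + 449*153) = -41160 + (-17963 + 68697) = -41160 + 50734 = 9574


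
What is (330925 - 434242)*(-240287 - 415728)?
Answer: 67777501755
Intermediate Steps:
(330925 - 434242)*(-240287 - 415728) = -103317*(-656015) = 67777501755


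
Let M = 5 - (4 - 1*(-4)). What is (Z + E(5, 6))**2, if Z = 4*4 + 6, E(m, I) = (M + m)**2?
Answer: 676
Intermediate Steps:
M = -3 (M = 5 - (4 + 4) = 5 - 1*8 = 5 - 8 = -3)
E(m, I) = (-3 + m)**2
Z = 22 (Z = 16 + 6 = 22)
(Z + E(5, 6))**2 = (22 + (-3 + 5)**2)**2 = (22 + 2**2)**2 = (22 + 4)**2 = 26**2 = 676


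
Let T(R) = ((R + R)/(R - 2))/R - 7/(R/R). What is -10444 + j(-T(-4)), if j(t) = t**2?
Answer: -93512/9 ≈ -10390.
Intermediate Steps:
T(R) = -7 + 2/(-2 + R) (T(R) = ((2*R)/(-2 + R))/R - 7/1 = (2*R/(-2 + R))/R - 7*1 = 2/(-2 + R) - 7 = -7 + 2/(-2 + R))
-10444 + j(-T(-4)) = -10444 + (-(16 - 7*(-4))/(-2 - 4))**2 = -10444 + (-(16 + 28)/(-6))**2 = -10444 + (-(-1)*44/6)**2 = -10444 + (-1*(-22/3))**2 = -10444 + (22/3)**2 = -10444 + 484/9 = -93512/9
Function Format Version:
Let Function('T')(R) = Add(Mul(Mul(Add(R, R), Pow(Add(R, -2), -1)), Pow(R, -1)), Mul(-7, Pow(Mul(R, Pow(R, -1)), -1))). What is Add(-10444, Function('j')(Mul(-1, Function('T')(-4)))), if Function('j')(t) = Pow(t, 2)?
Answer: Rational(-93512, 9) ≈ -10390.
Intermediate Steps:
Function('T')(R) = Add(-7, Mul(2, Pow(Add(-2, R), -1))) (Function('T')(R) = Add(Mul(Mul(Mul(2, R), Pow(Add(-2, R), -1)), Pow(R, -1)), Mul(-7, Pow(1, -1))) = Add(Mul(Mul(2, R, Pow(Add(-2, R), -1)), Pow(R, -1)), Mul(-7, 1)) = Add(Mul(2, Pow(Add(-2, R), -1)), -7) = Add(-7, Mul(2, Pow(Add(-2, R), -1))))
Add(-10444, Function('j')(Mul(-1, Function('T')(-4)))) = Add(-10444, Pow(Mul(-1, Mul(Pow(Add(-2, -4), -1), Add(16, Mul(-7, -4)))), 2)) = Add(-10444, Pow(Mul(-1, Mul(Pow(-6, -1), Add(16, 28))), 2)) = Add(-10444, Pow(Mul(-1, Mul(Rational(-1, 6), 44)), 2)) = Add(-10444, Pow(Mul(-1, Rational(-22, 3)), 2)) = Add(-10444, Pow(Rational(22, 3), 2)) = Add(-10444, Rational(484, 9)) = Rational(-93512, 9)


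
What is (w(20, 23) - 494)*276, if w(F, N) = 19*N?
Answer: -15732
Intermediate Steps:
(w(20, 23) - 494)*276 = (19*23 - 494)*276 = (437 - 494)*276 = -57*276 = -15732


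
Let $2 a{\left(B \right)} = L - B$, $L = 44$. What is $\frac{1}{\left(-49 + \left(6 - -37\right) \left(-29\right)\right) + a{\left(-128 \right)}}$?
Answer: $- \frac{1}{1210} \approx -0.00082645$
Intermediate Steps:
$a{\left(B \right)} = 22 - \frac{B}{2}$ ($a{\left(B \right)} = \frac{44 - B}{2} = 22 - \frac{B}{2}$)
$\frac{1}{\left(-49 + \left(6 - -37\right) \left(-29\right)\right) + a{\left(-128 \right)}} = \frac{1}{\left(-49 + \left(6 - -37\right) \left(-29\right)\right) + \left(22 - -64\right)} = \frac{1}{\left(-49 + \left(6 + 37\right) \left(-29\right)\right) + \left(22 + 64\right)} = \frac{1}{\left(-49 + 43 \left(-29\right)\right) + 86} = \frac{1}{\left(-49 - 1247\right) + 86} = \frac{1}{-1296 + 86} = \frac{1}{-1210} = - \frac{1}{1210}$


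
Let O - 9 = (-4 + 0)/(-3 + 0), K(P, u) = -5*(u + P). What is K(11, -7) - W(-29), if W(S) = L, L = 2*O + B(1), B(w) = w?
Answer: -125/3 ≈ -41.667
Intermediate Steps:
K(P, u) = -5*P - 5*u (K(P, u) = -5*(P + u) = -5*P - 5*u)
O = 31/3 (O = 9 + (-4 + 0)/(-3 + 0) = 9 - 4/(-3) = 9 - 4*(-⅓) = 9 + 4/3 = 31/3 ≈ 10.333)
L = 65/3 (L = 2*(31/3) + 1 = 62/3 + 1 = 65/3 ≈ 21.667)
W(S) = 65/3
K(11, -7) - W(-29) = (-5*11 - 5*(-7)) - 1*65/3 = (-55 + 35) - 65/3 = -20 - 65/3 = -125/3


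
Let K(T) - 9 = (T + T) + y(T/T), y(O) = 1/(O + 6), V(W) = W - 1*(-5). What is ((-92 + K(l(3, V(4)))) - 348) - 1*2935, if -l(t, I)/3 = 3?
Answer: -23687/7 ≈ -3383.9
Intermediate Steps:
V(W) = 5 + W (V(W) = W + 5 = 5 + W)
l(t, I) = -9 (l(t, I) = -3*3 = -9)
y(O) = 1/(6 + O)
K(T) = 64/7 + 2*T (K(T) = 9 + ((T + T) + 1/(6 + T/T)) = 9 + (2*T + 1/(6 + 1)) = 9 + (2*T + 1/7) = 9 + (2*T + ⅐) = 9 + (⅐ + 2*T) = 64/7 + 2*T)
((-92 + K(l(3, V(4)))) - 348) - 1*2935 = ((-92 + (64/7 + 2*(-9))) - 348) - 1*2935 = ((-92 + (64/7 - 18)) - 348) - 2935 = ((-92 - 62/7) - 348) - 2935 = (-706/7 - 348) - 2935 = -3142/7 - 2935 = -23687/7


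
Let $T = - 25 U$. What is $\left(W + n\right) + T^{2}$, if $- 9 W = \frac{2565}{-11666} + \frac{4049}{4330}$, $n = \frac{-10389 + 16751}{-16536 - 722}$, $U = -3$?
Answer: $\frac{290326836750344}{51617771955} \approx 5624.6$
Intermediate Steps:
$T = 75$ ($T = \left(-25\right) \left(-3\right) = 75$)
$n = - \frac{3181}{8629}$ ($n = \frac{6362}{-17258} = 6362 \left(- \frac{1}{17258}\right) = - \frac{3181}{8629} \approx -0.36864$)
$W = - \frac{475384}{5981895}$ ($W = - \frac{\frac{2565}{-11666} + \frac{4049}{4330}}{9} = - \frac{2565 \left(- \frac{1}{11666}\right) + 4049 \cdot \frac{1}{4330}}{9} = - \frac{- \frac{135}{614} + \frac{4049}{4330}}{9} = \left(- \frac{1}{9}\right) \frac{475384}{664655} = - \frac{475384}{5981895} \approx -0.079471$)
$\left(W + n\right) + T^{2} = \left(- \frac{475384}{5981895} - \frac{3181}{8629}\right) + 75^{2} = - \frac{23130496531}{51617771955} + 5625 = \frac{290326836750344}{51617771955}$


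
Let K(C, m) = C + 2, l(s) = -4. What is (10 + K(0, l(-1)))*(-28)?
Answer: -336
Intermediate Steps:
K(C, m) = 2 + C
(10 + K(0, l(-1)))*(-28) = (10 + (2 + 0))*(-28) = (10 + 2)*(-28) = 12*(-28) = -336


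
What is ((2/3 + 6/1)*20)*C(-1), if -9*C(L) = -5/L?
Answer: -2000/27 ≈ -74.074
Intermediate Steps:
C(L) = 5/(9*L) (C(L) = -(-5)/(9*L) = 5/(9*L))
((2/3 + 6/1)*20)*C(-1) = ((2/3 + 6/1)*20)*((5/9)/(-1)) = ((2*(⅓) + 6*1)*20)*((5/9)*(-1)) = ((⅔ + 6)*20)*(-5/9) = ((20/3)*20)*(-5/9) = (400/3)*(-5/9) = -2000/27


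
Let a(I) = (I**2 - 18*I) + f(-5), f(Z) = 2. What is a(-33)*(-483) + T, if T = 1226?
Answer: -812629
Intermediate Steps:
a(I) = 2 + I**2 - 18*I (a(I) = (I**2 - 18*I) + 2 = 2 + I**2 - 18*I)
a(-33)*(-483) + T = (2 + (-33)**2 - 18*(-33))*(-483) + 1226 = (2 + 1089 + 594)*(-483) + 1226 = 1685*(-483) + 1226 = -813855 + 1226 = -812629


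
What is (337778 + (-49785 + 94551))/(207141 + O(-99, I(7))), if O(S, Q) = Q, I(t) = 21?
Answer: 191272/103581 ≈ 1.8466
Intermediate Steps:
(337778 + (-49785 + 94551))/(207141 + O(-99, I(7))) = (337778 + (-49785 + 94551))/(207141 + 21) = (337778 + 44766)/207162 = 382544*(1/207162) = 191272/103581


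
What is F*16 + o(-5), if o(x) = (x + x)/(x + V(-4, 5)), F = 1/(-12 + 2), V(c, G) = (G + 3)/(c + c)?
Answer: 1/15 ≈ 0.066667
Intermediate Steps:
V(c, G) = (3 + G)/(2*c) (V(c, G) = (3 + G)/((2*c)) = (3 + G)*(1/(2*c)) = (3 + G)/(2*c))
F = -⅒ (F = 1/(-10) = -⅒ ≈ -0.10000)
o(x) = 2*x/(-1 + x) (o(x) = (x + x)/(x + (½)*(3 + 5)/(-4)) = (2*x)/(x + (½)*(-¼)*8) = (2*x)/(x - 1) = (2*x)/(-1 + x) = 2*x/(-1 + x))
F*16 + o(-5) = -⅒*16 + 2*(-5)/(-1 - 5) = -8/5 + 2*(-5)/(-6) = -8/5 + 2*(-5)*(-⅙) = -8/5 + 5/3 = 1/15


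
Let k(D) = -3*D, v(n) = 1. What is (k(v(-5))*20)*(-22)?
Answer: 1320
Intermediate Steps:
(k(v(-5))*20)*(-22) = (-3*1*20)*(-22) = -3*20*(-22) = -60*(-22) = 1320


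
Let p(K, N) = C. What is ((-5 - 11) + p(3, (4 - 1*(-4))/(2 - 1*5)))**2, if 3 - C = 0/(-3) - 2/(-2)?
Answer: 196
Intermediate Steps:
C = 2 (C = 3 - (0/(-3) - 2/(-2)) = 3 - (0*(-1/3) - 2*(-1/2)) = 3 - (0 + 1) = 3 - 1*1 = 3 - 1 = 2)
p(K, N) = 2
((-5 - 11) + p(3, (4 - 1*(-4))/(2 - 1*5)))**2 = ((-5 - 11) + 2)**2 = (-16 + 2)**2 = (-14)**2 = 196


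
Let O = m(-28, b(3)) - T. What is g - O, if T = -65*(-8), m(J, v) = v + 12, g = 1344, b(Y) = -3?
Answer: 1855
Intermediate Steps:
m(J, v) = 12 + v
T = 520
O = -511 (O = (12 - 3) - 1*520 = 9 - 520 = -511)
g - O = 1344 - 1*(-511) = 1344 + 511 = 1855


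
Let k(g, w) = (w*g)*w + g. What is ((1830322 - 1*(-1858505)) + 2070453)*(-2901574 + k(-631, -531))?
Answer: -1041390682850880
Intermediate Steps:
k(g, w) = g + g*w² (k(g, w) = (g*w)*w + g = g*w² + g = g + g*w²)
((1830322 - 1*(-1858505)) + 2070453)*(-2901574 + k(-631, -531)) = ((1830322 - 1*(-1858505)) + 2070453)*(-2901574 - 631*(1 + (-531)²)) = ((1830322 + 1858505) + 2070453)*(-2901574 - 631*(1 + 281961)) = (3688827 + 2070453)*(-2901574 - 631*281962) = 5759280*(-2901574 - 177918022) = 5759280*(-180819596) = -1041390682850880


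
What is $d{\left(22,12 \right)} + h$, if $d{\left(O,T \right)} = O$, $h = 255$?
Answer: $277$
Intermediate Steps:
$d{\left(22,12 \right)} + h = 22 + 255 = 277$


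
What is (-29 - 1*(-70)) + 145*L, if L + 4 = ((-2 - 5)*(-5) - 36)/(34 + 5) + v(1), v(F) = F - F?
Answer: -21166/39 ≈ -542.72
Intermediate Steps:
v(F) = 0
L = -157/39 (L = -4 + (((-2 - 5)*(-5) - 36)/(34 + 5) + 0) = -4 + ((-7*(-5) - 36)/39 + 0) = -4 + ((35 - 36)*(1/39) + 0) = -4 + (-1*1/39 + 0) = -4 + (-1/39 + 0) = -4 - 1/39 = -157/39 ≈ -4.0256)
(-29 - 1*(-70)) + 145*L = (-29 - 1*(-70)) + 145*(-157/39) = (-29 + 70) - 22765/39 = 41 - 22765/39 = -21166/39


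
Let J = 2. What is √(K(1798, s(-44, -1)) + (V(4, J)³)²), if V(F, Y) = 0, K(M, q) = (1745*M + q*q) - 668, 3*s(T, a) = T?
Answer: √28233514/3 ≈ 1771.2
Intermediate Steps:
s(T, a) = T/3
K(M, q) = -668 + q² + 1745*M (K(M, q) = (1745*M + q²) - 668 = (q² + 1745*M) - 668 = -668 + q² + 1745*M)
√(K(1798, s(-44, -1)) + (V(4, J)³)²) = √((-668 + ((⅓)*(-44))² + 1745*1798) + (0³)²) = √((-668 + (-44/3)² + 3137510) + 0²) = √((-668 + 1936/9 + 3137510) + 0) = √(28233514/9 + 0) = √(28233514/9) = √28233514/3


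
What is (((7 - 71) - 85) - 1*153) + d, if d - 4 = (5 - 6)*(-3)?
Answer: -295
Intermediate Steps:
d = 7 (d = 4 + (5 - 6)*(-3) = 4 - 1*(-3) = 4 + 3 = 7)
(((7 - 71) - 85) - 1*153) + d = (((7 - 71) - 85) - 1*153) + 7 = ((-64 - 85) - 153) + 7 = (-149 - 153) + 7 = -302 + 7 = -295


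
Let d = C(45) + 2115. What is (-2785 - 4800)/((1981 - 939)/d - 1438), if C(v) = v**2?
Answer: 15700950/2976139 ≈ 5.2756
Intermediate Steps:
d = 4140 (d = 45**2 + 2115 = 2025 + 2115 = 4140)
(-2785 - 4800)/((1981 - 939)/d - 1438) = (-2785 - 4800)/((1981 - 939)/4140 - 1438) = -7585/(1042*(1/4140) - 1438) = -7585/(521/2070 - 1438) = -7585/(-2976139/2070) = -7585*(-2070/2976139) = 15700950/2976139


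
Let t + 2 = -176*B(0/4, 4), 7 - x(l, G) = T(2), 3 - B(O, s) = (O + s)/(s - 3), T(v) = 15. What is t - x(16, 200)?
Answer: 182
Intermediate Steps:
B(O, s) = 3 - (O + s)/(-3 + s) (B(O, s) = 3 - (O + s)/(s - 3) = 3 - (O + s)/(-3 + s))
x(l, G) = -8 (x(l, G) = 7 - 1*15 = 7 - 15 = -8)
t = 174 (t = -2 - 176*(-9 - 0/4 + 2*4)/(-3 + 4) = -2 - 176*(-9 - 0/4 + 8)/1 = -2 - 176*(-9 - 1*0 + 8) = -2 - 176*(-9 + 0 + 8) = -2 - 176*(-1) = -2 + 176 = 174)
t - x(16, 200) = 174 - 1*(-8) = 174 + 8 = 182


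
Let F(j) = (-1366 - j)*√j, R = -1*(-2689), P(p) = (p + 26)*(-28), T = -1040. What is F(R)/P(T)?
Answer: -4055*√2689/28392 ≈ -7.4061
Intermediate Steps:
P(p) = -728 - 28*p (P(p) = (26 + p)*(-28) = -728 - 28*p)
R = 2689
F(j) = √j*(-1366 - j)
F(R)/P(T) = (√2689*(-1366 - 1*2689))/(-728 - 28*(-1040)) = (√2689*(-1366 - 2689))/(-728 + 29120) = (√2689*(-4055))/28392 = -4055*√2689*(1/28392) = -4055*√2689/28392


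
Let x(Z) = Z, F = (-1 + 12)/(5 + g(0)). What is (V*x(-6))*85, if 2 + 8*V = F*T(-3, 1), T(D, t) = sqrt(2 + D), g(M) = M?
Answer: 255/2 - 561*I/4 ≈ 127.5 - 140.25*I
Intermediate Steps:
F = 11/5 (F = (-1 + 12)/(5 + 0) = 11/5 ≈ 2.2000)
V = -1/4 + 11*I/40 (V = -1/4 + (11*sqrt(2 - 3)/5)/8 = -1/4 + (11*sqrt(-1)/5)/8 = -1/4 + (11*I/5)/8 = -1/4 + 11*I/40 ≈ -0.25 + 0.275*I)
(V*x(-6))*85 = ((-1/4 + 11*I/40)*(-6))*85 = (3/2 - 33*I/20)*85 = 255/2 - 561*I/4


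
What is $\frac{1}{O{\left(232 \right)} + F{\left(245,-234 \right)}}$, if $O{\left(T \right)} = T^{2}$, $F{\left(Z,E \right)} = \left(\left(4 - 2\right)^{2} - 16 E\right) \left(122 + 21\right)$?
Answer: $\frac{1}{589788} \approx 1.6955 \cdot 10^{-6}$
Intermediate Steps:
$F{\left(Z,E \right)} = 572 - 2288 E$ ($F{\left(Z,E \right)} = \left(2^{2} - 16 E\right) 143 = \left(4 - 16 E\right) 143 = 572 - 2288 E$)
$\frac{1}{O{\left(232 \right)} + F{\left(245,-234 \right)}} = \frac{1}{232^{2} + \left(572 - -535392\right)} = \frac{1}{53824 + \left(572 + 535392\right)} = \frac{1}{53824 + 535964} = \frac{1}{589788}$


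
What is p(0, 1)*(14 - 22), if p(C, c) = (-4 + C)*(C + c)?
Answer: 32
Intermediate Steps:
p(0, 1)*(14 - 22) = (0**2 - 4*0 - 4*1 + 0*1)*(14 - 22) = (0 + 0 - 4 + 0)*(-8) = -4*(-8) = 32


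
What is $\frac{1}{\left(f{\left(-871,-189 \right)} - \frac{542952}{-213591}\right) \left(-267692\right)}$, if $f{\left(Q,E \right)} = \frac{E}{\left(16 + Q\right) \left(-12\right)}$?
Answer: $- \frac{6763715}{4569204030343} \approx -1.4803 \cdot 10^{-6}$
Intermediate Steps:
$f{\left(Q,E \right)} = \frac{E}{-192 - 12 Q}$
$\frac{1}{\left(f{\left(-871,-189 \right)} - \frac{542952}{-213591}\right) \left(-267692\right)} = \frac{1}{\left(\left(-1\right) \left(-189\right) \frac{1}{192 + 12 \left(-871\right)} - \frac{542952}{-213591}\right) \left(-267692\right)} = \frac{1}{\left(-1\right) \left(-189\right) \frac{1}{192 - 10452} - - \frac{180984}{71197}} \left(- \frac{1}{267692}\right) = \frac{1}{\left(-1\right) \left(-189\right) \frac{1}{-10260} + \frac{180984}{71197}} \left(- \frac{1}{267692}\right) = \frac{1}{\left(-1\right) \left(-189\right) \left(- \frac{1}{10260}\right) + \frac{180984}{71197}} \left(- \frac{1}{267692}\right) = \frac{1}{- \frac{7}{380} + \frac{180984}{71197}} \left(- \frac{1}{267692}\right) = \frac{1}{\frac{68275541}{27054860}} \left(- \frac{1}{267692}\right) = \frac{27054860}{68275541} \left(- \frac{1}{267692}\right) = - \frac{6763715}{4569204030343}$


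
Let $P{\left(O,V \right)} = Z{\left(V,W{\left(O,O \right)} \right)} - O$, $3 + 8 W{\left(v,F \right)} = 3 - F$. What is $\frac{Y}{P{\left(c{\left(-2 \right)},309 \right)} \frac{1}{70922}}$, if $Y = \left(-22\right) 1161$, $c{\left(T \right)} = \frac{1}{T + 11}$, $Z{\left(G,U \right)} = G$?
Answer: $- \frac{4075851879}{695} \approx -5.8645 \cdot 10^{6}$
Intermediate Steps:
$W{\left(v,F \right)} = - \frac{F}{8}$ ($W{\left(v,F \right)} = - \frac{3}{8} + \frac{3 - F}{8} = - \frac{3}{8} - \left(- \frac{3}{8} + \frac{F}{8}\right) = - \frac{F}{8}$)
$c{\left(T \right)} = \frac{1}{11 + T}$
$P{\left(O,V \right)} = V - O$
$Y = -25542$
$\frac{Y}{P{\left(c{\left(-2 \right)},309 \right)} \frac{1}{70922}} = - \frac{25542}{\left(309 - \frac{1}{11 - 2}\right) \frac{1}{70922}} = - \frac{25542}{\left(309 - \frac{1}{9}\right) \frac{1}{70922}} = - \frac{25542}{\frac{2780}{9} \cdot \frac{1}{70922}} = - \frac{25542}{\frac{1390}{319149}} = \left(-25542\right) \frac{319149}{1390} = - \frac{4075851879}{695}$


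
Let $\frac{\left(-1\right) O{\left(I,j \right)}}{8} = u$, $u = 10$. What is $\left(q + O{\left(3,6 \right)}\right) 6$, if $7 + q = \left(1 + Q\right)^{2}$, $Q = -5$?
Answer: $-426$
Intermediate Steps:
$O{\left(I,j \right)} = -80$ ($O{\left(I,j \right)} = \left(-8\right) 10 = -80$)
$q = 9$ ($q = -7 + \left(1 - 5\right)^{2} = -7 + \left(-4\right)^{2} = -7 + 16 = 9$)
$\left(q + O{\left(3,6 \right)}\right) 6 = \left(9 - 80\right) 6 = \left(-71\right) 6 = -426$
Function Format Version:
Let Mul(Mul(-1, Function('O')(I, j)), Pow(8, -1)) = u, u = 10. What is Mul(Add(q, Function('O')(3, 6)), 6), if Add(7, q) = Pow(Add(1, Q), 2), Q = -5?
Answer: -426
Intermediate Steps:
Function('O')(I, j) = -80 (Function('O')(I, j) = Mul(-8, 10) = -80)
q = 9 (q = Add(-7, Pow(Add(1, -5), 2)) = Add(-7, Pow(-4, 2)) = Add(-7, 16) = 9)
Mul(Add(q, Function('O')(3, 6)), 6) = Mul(Add(9, -80), 6) = Mul(-71, 6) = -426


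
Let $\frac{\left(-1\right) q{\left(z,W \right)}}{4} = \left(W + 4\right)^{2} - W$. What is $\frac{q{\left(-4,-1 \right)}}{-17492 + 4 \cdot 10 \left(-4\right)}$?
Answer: $\frac{10}{4413} \approx 0.002266$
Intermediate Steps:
$q{\left(z,W \right)} = - 4 \left(4 + W\right)^{2} + 4 W$ ($q{\left(z,W \right)} = - 4 \left(\left(W + 4\right)^{2} - W\right) = - 4 \left(\left(4 + W\right)^{2} - W\right) = - 4 \left(4 + W\right)^{2} + 4 W$)
$\frac{q{\left(-4,-1 \right)}}{-17492 + 4 \cdot 10 \left(-4\right)} = \frac{- 4 \left(4 - 1\right)^{2} + 4 \left(-1\right)}{-17492 + 4 \cdot 10 \left(-4\right)} = \frac{- 4 \cdot 3^{2} - 4}{-17492 + 40 \left(-4\right)} = \frac{\left(-4\right) 9 - 4}{-17492 - 160} = \frac{-36 - 4}{-17652} = \left(- \frac{1}{17652}\right) \left(-40\right) = \frac{10}{4413}$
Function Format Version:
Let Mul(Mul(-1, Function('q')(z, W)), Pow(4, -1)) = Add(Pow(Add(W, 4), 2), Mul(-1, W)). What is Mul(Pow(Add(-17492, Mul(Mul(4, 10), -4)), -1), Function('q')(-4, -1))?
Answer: Rational(10, 4413) ≈ 0.0022660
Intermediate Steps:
Function('q')(z, W) = Add(Mul(-4, Pow(Add(4, W), 2)), Mul(4, W)) (Function('q')(z, W) = Mul(-4, Add(Pow(Add(W, 4), 2), Mul(-1, W))) = Mul(-4, Add(Pow(Add(4, W), 2), Mul(-1, W))) = Add(Mul(-4, Pow(Add(4, W), 2)), Mul(4, W)))
Mul(Pow(Add(-17492, Mul(Mul(4, 10), -4)), -1), Function('q')(-4, -1)) = Mul(Pow(Add(-17492, Mul(Mul(4, 10), -4)), -1), Add(Mul(-4, Pow(Add(4, -1), 2)), Mul(4, -1))) = Mul(Pow(Add(-17492, Mul(40, -4)), -1), Add(Mul(-4, Pow(3, 2)), -4)) = Mul(Pow(Add(-17492, -160), -1), Add(Mul(-4, 9), -4)) = Mul(Pow(-17652, -1), Add(-36, -4)) = Mul(Rational(-1, 17652), -40) = Rational(10, 4413)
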